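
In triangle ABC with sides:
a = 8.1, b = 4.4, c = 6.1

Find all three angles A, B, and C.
Law of cosines for each angle (a² = 65.61, b² = 19.36, c² = 37.21):
cos(A) = (b² + c² − a²)/(2bc) = (19.36 + 37.21 − 65.61)/(2·4.4·6.1) = -9.04/53.68 ≈ -0.168405  ⇒  A ≈ 99.6951°
cos(B) = (a² + c² − b²)/(2ac) = (65.61 + 37.21 − 19.36)/(2·8.1·6.1) = 83.46/98.82 ≈ 0.844566  ⇒  B ≈ 32.3745°
cos(C) = (a² + b² − c²)/(2ab) = (65.61 + 19.36 − 37.21)/(2·8.1·4.4) = 47.76/71.28 ≈ 0.670034  ⇒  C ≈ 47.9303°
Check: A + B + C ≈ 180°

A = 99.7°, B = 32.37°, C = 47.93°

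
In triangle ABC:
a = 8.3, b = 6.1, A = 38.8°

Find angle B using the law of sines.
a/sin(A) = b/sin(B)  ⇒  sin(B) = b·sin(A)/a = 6.1·sin(38.8°)/8.3
sin(38.8°) ≈ 0.626604
sin(B) ≈ 6.1·0.626604/8.3 ≈ 3.82228/8.3 ≈ 0.460516
B = arcsin(0.460516) ≈ 27.4204°
(Since b ≤ a we need B ≤ A, so the obtuse alternative 180° − 27.4204° ≈ 152.58° is rejected.)

B = 27.42°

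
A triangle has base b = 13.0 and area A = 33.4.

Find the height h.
A = ½·b·h  ⇒  h = 2A/b = 2·33.4/13.0 = 66.8/13.0 ≈ 5.13846

h = 5.138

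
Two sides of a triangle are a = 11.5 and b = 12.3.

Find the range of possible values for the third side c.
Triangle inequality: |a − b| < c < a + b
|a − b| = |11.5 − 12.3| = 0.8
a + b = 11.5 + 12.3 = 23.8

0.8 < c < 23.8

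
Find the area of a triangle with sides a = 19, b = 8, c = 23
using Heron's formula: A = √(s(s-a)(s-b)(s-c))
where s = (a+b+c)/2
s = (19 + 8 + 23)/2 = 50/2 = 25
s − a = 6, s − b = 17, s − c = 2
s(s−a)(s−b)(s−c) = 25·6·17·2 = 5100
Area = √5100 ≈ 71.4143

s = 25.0, Area = 71.41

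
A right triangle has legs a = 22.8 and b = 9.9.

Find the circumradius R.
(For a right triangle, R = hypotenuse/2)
Hypotenuse c = √(a² + b²) = √(519.84 + 98.01) = √617.85 ≈ 24.8566
R = c/2 ≈ 24.8566/2 ≈ 12.4283

R = 12.43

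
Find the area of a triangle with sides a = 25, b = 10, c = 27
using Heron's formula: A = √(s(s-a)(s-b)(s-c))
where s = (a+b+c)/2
s = (25 + 10 + 27)/2 = 62/2 = 31
s − a = 6, s − b = 21, s − c = 4
s(s−a)(s−b)(s−c) = 31·6·21·4 = 15624
Area = √15624 ≈ 124.996

s = 31.0, Area = 125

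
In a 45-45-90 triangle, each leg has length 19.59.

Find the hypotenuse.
In a 45-45-90 triangle the sides are in ratio 1 : 1 : √2, so hypotenuse = leg·√2.
Hypotenuse = 19.59·√2 ≈ 19.59·1.41421 ≈ 27.7044

Hypotenuse = 19.59√2 = 27.7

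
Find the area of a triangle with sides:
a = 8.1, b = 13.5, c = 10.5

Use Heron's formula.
s = (8.1 + 13.5 + 10.5)/2 = 32.1/2 = 16.05
s − a = 7.95, s − b = 2.55, s − c = 5.55
s(s−a)(s−b)(s−c) = 16.05·7.95·2.55·5.55 ≈ 1805.82
Area = √1805.82 ≈ 42.495

Area = 42.49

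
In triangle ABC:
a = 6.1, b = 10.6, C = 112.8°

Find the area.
Two sides and the included angle (SAS): A = ½·a·b·sin(C) = ½·6.1·10.6·sin(112.8°)
sin(112.8°) ≈ 0.921863
A ≈ ½·64.66·0.921863 = 32.33·0.921863 ≈ 29.8038

Area = 29.8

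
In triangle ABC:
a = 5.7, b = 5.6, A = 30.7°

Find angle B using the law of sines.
a/sin(A) = b/sin(B)  ⇒  sin(B) = b·sin(A)/a = 5.6·sin(30.7°)/5.7
sin(30.7°) ≈ 0.510543
sin(B) ≈ 5.6·0.510543/5.7 ≈ 2.85904/5.7 ≈ 0.501586
B = arcsin(0.501586) ≈ 30.105°
(Since b ≤ a we need B ≤ A, so the obtuse alternative 180° − 30.105° ≈ 149.895° is rejected.)

B = 30.1°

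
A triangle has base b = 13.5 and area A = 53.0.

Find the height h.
A = ½·b·h  ⇒  h = 2A/b = 2·53.0/13.5 = 106/13.5 ≈ 7.85185

h = 7.852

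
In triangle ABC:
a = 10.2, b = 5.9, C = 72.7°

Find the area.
Two sides and the included angle (SAS): A = ½·a·b·sin(C) = ½·10.2·5.9·sin(72.7°)
sin(72.7°) ≈ 0.954761
A ≈ ½·60.18·0.954761 = 30.09·0.954761 ≈ 28.7288

Area = 28.73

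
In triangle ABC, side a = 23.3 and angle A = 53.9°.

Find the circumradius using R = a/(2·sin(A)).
R = a/(2·sin(A)) = 23.3/(2·sin(53.9°))
sin(53.9°) ≈ 0.80799
R ≈ 23.3/(2·0.80799) = 23.3/1.61598 ≈ 14.4185

R = 14.42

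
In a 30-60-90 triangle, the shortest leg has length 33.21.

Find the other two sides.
In a 30-60-90 triangle the sides are in ratio 1 : √3 : 2 (short leg : long leg : hypotenuse).
Long leg = 33.21·√3 ≈ 33.21·1.73205 ≈ 57.5214
Hypotenuse = 2·33.21 = 66.42

Long leg = 33.21√3 = 57.52, Hypotenuse = 66.42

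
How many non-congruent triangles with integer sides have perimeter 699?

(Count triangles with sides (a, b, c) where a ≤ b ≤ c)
Let a ≤ b ≤ c with a + b + c = 699. The only binding inequality is a + b > c, i.e. 699 − c > c, so c < 699/2; and c ≥ 699/3 since c is the largest side.
So 233 ≤ c ≤ 349. For each c, b runs from ⌈(699 − c)/2⌉ up to c (then a = 699 − b − c satisfies 1 ≤ a ≤ b automatically), giving c − ⌈(699 − c)/2⌉ + 1 choices.
Summing over c: 1 + 2 + 4 + 5 + … + 173 + 175  (117 terms, c = 233, …, 349) = 10267
Check (closed form: nearest integer to p²/48 for even p, (p+3)²/48 for odd p): (699+3)²/48 = 702²/48 = 492804/48 ≈ 10266.75 → 10267

10267 triangles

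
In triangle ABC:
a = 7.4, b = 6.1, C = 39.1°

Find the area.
Two sides and the included angle (SAS): A = ½·a·b·sin(C) = ½·7.4·6.1·sin(39.1°)
sin(39.1°) ≈ 0.630676
A ≈ ½·45.14·0.630676 = 22.57·0.630676 ≈ 14.2344

Area = 14.23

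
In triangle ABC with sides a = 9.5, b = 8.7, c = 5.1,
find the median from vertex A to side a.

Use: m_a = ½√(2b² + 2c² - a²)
m_a = ½√(2·8.7² + 2·5.1² − 9.5²) = ½√(2·75.69 + 2·26.01 − 90.25) = ½√(151.38 + 52.02 − 90.25) = ½√113.15
√113.15 ≈ 10.6372, so m_a ≈ 5.3186

m_a = 5.319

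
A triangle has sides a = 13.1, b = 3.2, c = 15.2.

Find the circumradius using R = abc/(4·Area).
First find the area with Heron's formula.
s = (13.1 + 3.2 + 15.2)/2 = 15.75
Area = √(s(s−a)(s−b)(s−c)) = √(15.75·2.65·12.55·0.55) ≈ √288.093 ≈ 16.9733
abc = 13.1·3.2·15.2 = 637.184
R = abc/(4·Area) ≈ 637.184/(4·16.9733) = 637.184/67.8932 ≈ 9.38509

R = 9.385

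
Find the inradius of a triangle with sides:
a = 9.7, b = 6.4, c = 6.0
r = Area/s where s is the semi-perimeter.
s = (9.7 + 6.4 + 6.0)/2 = 22.1/2 = 11.05
Area = √(s(s−a)(s−b)(s−c)) = √(11.05·1.35·4.65·5.05) ≈ √350.3 ≈ 18.7163
r ≈ 18.7163/11.05 ≈ 1.69378

r = 1.694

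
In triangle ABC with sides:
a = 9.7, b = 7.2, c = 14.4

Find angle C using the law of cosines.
c² = a² + b² − 2ab·cos(C)  ⇒  cos(C) = (a² + b² − c²)/(2ab)
cos(C) = (9.7² + 7.2² − 14.4²)/(2·9.7·7.2) = (94.09 + 51.84 − 207.36)/139.68 = -61.43/139.68 ≈ -0.439791
C = arccos(-0.439791) ≈ 116.091°

C = 116.1°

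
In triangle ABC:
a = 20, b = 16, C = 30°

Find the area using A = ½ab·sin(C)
A = ½·a·b·sin(C) = ½·20·16·sin(30°)
sin(30°) ≈ 0.5
A ≈ ½·320·0.5 = 160·0.5 ≈ 80

Area = 80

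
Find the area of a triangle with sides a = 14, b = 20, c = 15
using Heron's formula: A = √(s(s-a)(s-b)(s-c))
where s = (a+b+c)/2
s = (14 + 20 + 15)/2 = 49/2 = 24.5
s − a = 10.5, s − b = 4.5, s − c = 9.5
s(s−a)(s−b)(s−c) = 24.5·10.5·4.5·9.5 = 10997.4375
Area = √10997.4375 ≈ 104.869

s = 24.5, Area = 104.9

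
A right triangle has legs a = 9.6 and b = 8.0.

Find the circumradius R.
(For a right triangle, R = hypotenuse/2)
Hypotenuse c = √(a² + b²) = √(92.16 + 64) = √156.16 ≈ 12.4964
R = c/2 ≈ 12.4964/2 ≈ 6.2482

R = 6.248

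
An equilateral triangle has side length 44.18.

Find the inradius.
r = Area/s with s the semi-perimeter.
Area = (√3/4)·44.18² = (√3/4)·1951.8724 ≈ 0.433013·1951.8724 ≈ 845.186
s = 3·44.18/2 = 66.27
r ≈ 845.186/66.27 ≈ 12.7537
(Equivalently r = side/(2√3) = 44.18/3.4641 ≈ 12.7537.)

r = 12.75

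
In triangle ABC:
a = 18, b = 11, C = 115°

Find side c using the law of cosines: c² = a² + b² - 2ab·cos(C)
c² = 18² + 11² − 2·18·11·cos(115°)
cos(115°) ≈ -0.422618
c² ≈ 324 + 121 − 396·(-0.422618) ≈ 445 + 167.357 ≈ 612.357
c ≈ √612.357 ≈ 24.7458

c = 24.75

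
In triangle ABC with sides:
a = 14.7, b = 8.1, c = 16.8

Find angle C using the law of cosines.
c² = a² + b² − 2ab·cos(C)  ⇒  cos(C) = (a² + b² − c²)/(2ab)
cos(C) = (14.7² + 8.1² − 16.8²)/(2·14.7·8.1) = (216.09 + 65.61 − 282.24)/238.14 = -0.54/238.14 ≈ -0.00226757
C = arccos(-0.00226757) ≈ 90.1299°

C = 90.13°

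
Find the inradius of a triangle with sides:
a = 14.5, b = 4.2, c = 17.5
r = Area/s where s is the semi-perimeter.
s = (14.5 + 4.2 + 17.5)/2 = 36.2/2 = 18.1
Area = √(s(s−a)(s−b)(s−c)) = √(18.1·3.6·13.9·0.6) ≈ √543.434 ≈ 23.3117
r ≈ 23.3117/18.1 ≈ 1.28794

r = 1.288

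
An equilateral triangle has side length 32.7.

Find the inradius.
r = Area/s with s the semi-perimeter.
Area = (√3/4)·32.7² = (√3/4)·1069.29 ≈ 0.433013·1069.29 ≈ 463.016
s = 3·32.7/2 = 49.05
r ≈ 463.016/49.05 ≈ 9.43968
(Equivalently r = side/(2√3) = 32.7/3.4641 ≈ 9.43968.)

r = 9.44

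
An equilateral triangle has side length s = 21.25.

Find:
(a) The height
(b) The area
(a) The height splits the triangle into two 30-60-90 halves: h = s·√3/2 = 21.25·1.73205/2 ≈ 36.8061/2 ≈ 18.403
(b) Area = (√3/4)·s² = (√3/4)·21.25² = (√3/4)·451.5625 ≈ 0.433013·451.5625 ≈ 195.532

Height = 18.4, Area = 195.5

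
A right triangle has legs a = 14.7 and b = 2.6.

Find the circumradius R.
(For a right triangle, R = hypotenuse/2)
Hypotenuse c = √(a² + b²) = √(216.09 + 6.76) = √222.85 ≈ 14.9282
R = c/2 ≈ 14.9282/2 ≈ 7.46408

R = 7.464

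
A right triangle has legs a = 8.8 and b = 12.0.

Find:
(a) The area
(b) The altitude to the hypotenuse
(a) The legs are perpendicular, so Area = ½·a·b = ½·8.8·12.0 = ½·105.6 = 52.8
(b) Hypotenuse c = √(a² + b²) = √(77.44 + 144) = √221.44 ≈ 14.8809
    Area = ½·c·h_c  ⇒  h_c = 2·Area/c = 105.6/14.8809 ≈ 7.09636

Area = 52.8, h_c = 7.096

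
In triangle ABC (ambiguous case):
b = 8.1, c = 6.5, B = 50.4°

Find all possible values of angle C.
b/sin(B) = c/sin(C)  ⇒  sin(C) = c·sin(B)/b = 6.5·sin(50.4°)/8.1
sin(50.4°) ≈ 0.770513
sin(C) ≈ 6.5·0.770513/8.1 ≈ 5.00834/8.1 ≈ 0.618313
Candidate 1: C₁ = arcsin(0.618313) ≈ 38.1931°  →  A = 180° − 50.4° − 38.1931° ≈ 91.4069° > 0, valid
Candidate 2: C₂ = 180° − C₁ ≈ 141.807°  →  A = 180° − 50.4° − 141.807° ≈ -12.2069° ≤ 0, not a valid triangle

C = 38.19° (one solution)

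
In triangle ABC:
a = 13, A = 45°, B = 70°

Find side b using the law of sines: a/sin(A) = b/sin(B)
a/sin(A) = b/sin(B)  ⇒  b = a·sin(B)/sin(A) = 13·sin(70°)/sin(45°)
sin(70°) ≈ 0.939693, sin(45°) ≈ 0.707107
b ≈ 13·0.939693/0.707107 ≈ 12.216/0.707107 ≈ 17.276

b = 17.28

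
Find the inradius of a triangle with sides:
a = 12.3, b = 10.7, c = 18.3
r = Area/s where s is the semi-perimeter.
s = (12.3 + 10.7 + 18.3)/2 = 41.3/2 = 20.65
Area = √(s(s−a)(s−b)(s−c)) = √(20.65·8.35·9.95·2.35) ≈ √4031.79 ≈ 63.4963
r ≈ 63.4963/20.65 ≈ 3.07488

r = 3.075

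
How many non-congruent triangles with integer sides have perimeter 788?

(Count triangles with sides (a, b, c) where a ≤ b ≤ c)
Let a ≤ b ≤ c with a + b + c = 788. The only binding inequality is a + b > c, i.e. 788 − c > c, so c < 788/2; and c ≥ 788/3 since c is the largest side.
So 263 ≤ c ≤ 393. For each c, b runs from ⌈(788 − c)/2⌉ up to c (then a = 788 − b − c satisfies 1 ≤ a ≤ b automatically), giving c − ⌈(788 − c)/2⌉ + 1 choices.
Summing over c: 1 + 3 + 4 + 6 + … + 195 + 196  (131 terms, c = 263, …, 393) = 12936
Check (closed form: nearest integer to p²/48 for even p, (p+3)²/48 for odd p): 788²/48 = 620944/48 ≈ 12936.33 → 12936

12936 triangles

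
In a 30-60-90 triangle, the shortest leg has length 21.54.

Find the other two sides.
In a 30-60-90 triangle the sides are in ratio 1 : √3 : 2 (short leg : long leg : hypotenuse).
Long leg = 21.54·√3 ≈ 21.54·1.73205 ≈ 37.3084
Hypotenuse = 2·21.54 = 43.08

Long leg = 21.54√3 = 37.31, Hypotenuse = 43.08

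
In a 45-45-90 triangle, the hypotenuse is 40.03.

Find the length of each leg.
In a 45-45-90 triangle hypotenuse = leg·√2, so leg = hypotenuse/√2.
Leg = 40.03/√2 ≈ 40.03/1.41421 ≈ 28.3055

Each leg = 28.31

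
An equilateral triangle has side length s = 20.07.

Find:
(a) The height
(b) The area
(a) The height splits the triangle into two 30-60-90 halves: h = s·√3/2 = 20.07·1.73205/2 ≈ 34.7623/2 ≈ 17.3811
(b) Area = (√3/4)·s² = (√3/4)·20.07² = (√3/4)·402.8049 ≈ 0.433013·402.8049 ≈ 174.42

Height = 17.38, Area = 174.4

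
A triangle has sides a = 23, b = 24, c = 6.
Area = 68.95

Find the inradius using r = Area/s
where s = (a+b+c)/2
s = (23 + 24 + 6)/2 = 53/2 = 26.5
r = Area/s = 68.95/26.5 ≈ 2.60189

r = 2.602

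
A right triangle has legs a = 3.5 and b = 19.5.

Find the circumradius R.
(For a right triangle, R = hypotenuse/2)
Hypotenuse c = √(a² + b²) = √(12.25 + 380.25) = √392.5 ≈ 19.8116
R = c/2 ≈ 19.8116/2 ≈ 9.90581

R = 9.906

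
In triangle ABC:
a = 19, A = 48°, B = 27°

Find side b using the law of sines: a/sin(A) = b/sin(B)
a/sin(A) = b/sin(B)  ⇒  b = a·sin(B)/sin(A) = 19·sin(27°)/sin(48°)
sin(27°) ≈ 0.45399, sin(48°) ≈ 0.743145
b ≈ 19·0.45399/0.743145 ≈ 8.62582/0.743145 ≈ 11.6072

b = 11.61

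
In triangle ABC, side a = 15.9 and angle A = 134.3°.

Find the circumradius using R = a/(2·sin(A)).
R = a/(2·sin(A)) = 15.9/(2·sin(134.3°))
sin(134.3°) ≈ 0.715693
R ≈ 15.9/(2·0.715693) = 15.9/1.43139 ≈ 11.1081

R = 11.11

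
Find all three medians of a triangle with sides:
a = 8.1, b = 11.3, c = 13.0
Median formula: m_a = ½√(2b² + 2c² − a²) (and cyclically). a² = 65.61, b² = 127.69, c² = 169.
m_a = ½√(2·127.69 + 2·169 − 65.61) = ½√527.77 ≈ ½·22.9732 ≈ 11.4866
m_b = ½√(2·65.61 + 2·169 − 127.69) = ½√341.53 ≈ ½·18.4805 ≈ 9.24027
m_c = ½√(2·65.61 + 2·127.69 − 169) = ½√217.6 ≈ ½·14.7513 ≈ 7.37564

m_a = 11.49, m_b = 9.24, m_c = 7.376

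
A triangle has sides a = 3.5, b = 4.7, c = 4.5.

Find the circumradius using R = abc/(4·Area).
First find the area with Heron's formula.
s = (3.5 + 4.7 + 4.5)/2 = 6.35
Area = √(s(s−a)(s−b)(s−c)) = √(6.35·2.85·1.65·1.85) ≈ √55.2426 ≈ 7.43254
abc = 3.5·4.7·4.5 = 74.025
R = abc/(4·Area) ≈ 74.025/(4·7.43254) = 74.025/29.7302 ≈ 2.4899

R = 2.49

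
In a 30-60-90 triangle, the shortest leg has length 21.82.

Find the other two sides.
In a 30-60-90 triangle the sides are in ratio 1 : √3 : 2 (short leg : long leg : hypotenuse).
Long leg = 21.82·√3 ≈ 21.82·1.73205 ≈ 37.7933
Hypotenuse = 2·21.82 = 43.64

Long leg = 21.82√3 = 37.79, Hypotenuse = 43.64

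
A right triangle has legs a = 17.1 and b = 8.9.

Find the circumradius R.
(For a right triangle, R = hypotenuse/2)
Hypotenuse c = √(a² + b²) = √(292.41 + 79.21) = √371.62 ≈ 19.2774
R = c/2 ≈ 19.2774/2 ≈ 9.63872

R = 9.639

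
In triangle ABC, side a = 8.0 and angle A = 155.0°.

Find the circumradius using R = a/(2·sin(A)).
R = a/(2·sin(A)) = 8.0/(2·sin(155.0°))
sin(155.0°) ≈ 0.422618
R ≈ 8.0/(2·0.422618) = 8.0/0.845237 ≈ 9.46481

R = 9.465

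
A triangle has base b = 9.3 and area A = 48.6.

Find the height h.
A = ½·b·h  ⇒  h = 2A/b = 2·48.6/9.3 = 97.2/9.3 ≈ 10.4516

h = 10.45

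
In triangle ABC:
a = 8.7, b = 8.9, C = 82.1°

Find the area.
Two sides and the included angle (SAS): A = ½·a·b·sin(C) = ½·8.7·8.9·sin(82.1°)
sin(82.1°) ≈ 0.990509
A ≈ ½·77.43·0.990509 = 38.715·0.990509 ≈ 38.3476

Area = 38.35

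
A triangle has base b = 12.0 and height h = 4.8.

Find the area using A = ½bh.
A = ½·b·h = ½·12.0·4.8 = ½·57.6 = 28.8

Area = 28.8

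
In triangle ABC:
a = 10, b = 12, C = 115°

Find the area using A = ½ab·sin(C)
A = ½·a·b·sin(C) = ½·10·12·sin(115°)
sin(115°) ≈ 0.906308
A ≈ ½·120·0.906308 = 60·0.906308 ≈ 54.3785

Area = 54.38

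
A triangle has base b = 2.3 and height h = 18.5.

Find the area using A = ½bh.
A = ½·b·h = ½·2.3·18.5 = ½·42.55 = 21.275

Area = 21.275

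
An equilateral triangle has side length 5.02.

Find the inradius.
r = Area/s with s the semi-perimeter.
Area = (√3/4)·5.02² = (√3/4)·25.2004 ≈ 0.433013·25.2004 ≈ 10.9121
s = 3·5.02/2 = 7.53
r ≈ 10.9121/7.53 ≈ 1.44915
(Equivalently r = side/(2√3) = 5.02/3.4641 ≈ 1.44915.)

r = 1.449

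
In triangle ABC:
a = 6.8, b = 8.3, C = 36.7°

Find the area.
Two sides and the included angle (SAS): A = ½·a·b·sin(C) = ½·6.8·8.3·sin(36.7°)
sin(36.7°) ≈ 0.597625
A ≈ ½·56.44·0.597625 = 28.22·0.597625 ≈ 16.865

Area = 16.86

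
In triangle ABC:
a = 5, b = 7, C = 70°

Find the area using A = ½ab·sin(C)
A = ½·a·b·sin(C) = ½·5·7·sin(70°)
sin(70°) ≈ 0.939693
A ≈ ½·35·0.939693 = 17.5·0.939693 ≈ 16.4446

Area = 16.44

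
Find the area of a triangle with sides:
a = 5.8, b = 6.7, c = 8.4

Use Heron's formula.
s = (5.8 + 6.7 + 8.4)/2 = 20.9/2 = 10.45
s − a = 4.65, s − b = 3.75, s − c = 2.05
s(s−a)(s−b)(s−c) = 10.45·4.65·3.75·2.05 ≈ 373.555
Area = √373.555 ≈ 19.3276

Area = 19.33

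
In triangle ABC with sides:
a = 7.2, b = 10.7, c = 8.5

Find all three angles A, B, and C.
Law of cosines for each angle (a² = 51.84, b² = 114.49, c² = 72.25):
cos(A) = (b² + c² − a²)/(2bc) = (114.49 + 72.25 − 51.84)/(2·10.7·8.5) = 134.9/181.9 ≈ 0.741616  ⇒  A ≈ 42.1307°
cos(B) = (a² + c² − b²)/(2ac) = (51.84 + 72.25 − 114.49)/(2·7.2·8.5) = 9.6/122.4 ≈ 0.0784314  ⇒  B ≈ 85.5016°
cos(C) = (a² + b² − c²)/(2ab) = (51.84 + 114.49 − 72.25)/(2·7.2·10.7) = 94.08/154.08 ≈ 0.610592  ⇒  C ≈ 52.3677°
Check: A + B + C ≈ 180°

A = 42.13°, B = 85.5°, C = 52.37°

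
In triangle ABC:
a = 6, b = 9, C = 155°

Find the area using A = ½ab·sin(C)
A = ½·a·b·sin(C) = ½·6·9·sin(155°)
sin(155°) ≈ 0.422618
A ≈ ½·54·0.422618 = 27·0.422618 ≈ 11.4107

Area = 11.41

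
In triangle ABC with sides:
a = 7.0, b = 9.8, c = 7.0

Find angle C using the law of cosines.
c² = a² + b² − 2ab·cos(C)  ⇒  cos(C) = (a² + b² − c²)/(2ab)
cos(C) = (7.0² + 9.8² − 7.0²)/(2·7.0·9.8) = (49 + 96.04 − 49)/137.2 = 96.04/137.2 ≈ 0.7
C = arccos(0.7) ≈ 45.573°

C = 45.57°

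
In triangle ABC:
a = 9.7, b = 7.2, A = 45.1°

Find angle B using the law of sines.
a/sin(A) = b/sin(B)  ⇒  sin(B) = b·sin(A)/a = 7.2·sin(45.1°)/9.7
sin(45.1°) ≈ 0.70834
sin(B) ≈ 7.2·0.70834/9.7 ≈ 5.10005/9.7 ≈ 0.525778
B = arcsin(0.525778) ≈ 31.7206°
(Since b ≤ a we need B ≤ A, so the obtuse alternative 180° − 31.7206° ≈ 148.279° is rejected.)

B = 31.72°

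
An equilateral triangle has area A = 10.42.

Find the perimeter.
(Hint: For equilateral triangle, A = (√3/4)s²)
A = (√3/4)s²  ⇒  s² = 4A/√3 = 4·10.42/√3 = 41.68/1.73205 ≈ 24.064
s ≈ √24.064 ≈ 4.9055
Perimeter = 3s ≈ 3·4.9055 ≈ 14.7165

Perimeter = 14.72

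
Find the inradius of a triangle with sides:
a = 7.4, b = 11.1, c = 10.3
r = Area/s where s is the semi-perimeter.
s = (7.4 + 11.1 + 10.3)/2 = 28.8/2 = 14.4
Area = √(s(s−a)(s−b)(s−c)) = √(14.4·7·3.3·4.1) ≈ √1363.82 ≈ 36.93
r ≈ 36.93/14.4 ≈ 2.56458

r = 2.565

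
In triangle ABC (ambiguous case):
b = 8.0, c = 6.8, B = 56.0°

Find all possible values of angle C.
b/sin(B) = c/sin(C)  ⇒  sin(C) = c·sin(B)/b = 6.8·sin(56.0°)/8.0
sin(56.0°) ≈ 0.829038
sin(C) ≈ 6.8·0.829038/8.0 ≈ 5.63746/8.0 ≈ 0.704682
Candidate 1: C₁ = arcsin(0.704682) ≈ 44.8039°  →  A = 180° − 56.0° − 44.8039° ≈ 79.1961° > 0, valid
Candidate 2: C₂ = 180° − C₁ ≈ 135.196°  →  A = 180° − 56.0° − 135.196° ≈ -11.1961° ≤ 0, not a valid triangle

C = 44.8° (one solution)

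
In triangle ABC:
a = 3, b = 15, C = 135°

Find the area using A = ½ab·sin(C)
A = ½·a·b·sin(C) = ½·3·15·sin(135°)
sin(135°) ≈ 0.707107
A ≈ ½·45·0.707107 = 22.5·0.707107 ≈ 15.9099

Area = 15.91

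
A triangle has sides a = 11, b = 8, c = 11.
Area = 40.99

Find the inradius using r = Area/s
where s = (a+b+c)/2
s = (11 + 8 + 11)/2 = 30/2 = 15
r = Area/s = 40.99/15 ≈ 2.73267

r = 2.733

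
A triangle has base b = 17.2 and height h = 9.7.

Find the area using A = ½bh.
A = ½·b·h = ½·17.2·9.7 = ½·166.84 = 83.42

Area = 83.42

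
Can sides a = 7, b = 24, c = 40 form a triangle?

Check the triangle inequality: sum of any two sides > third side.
a + b vs c: 7 + 24 = 31 ≤ 40  ✗
a + c vs b: 7 + 40 = 47 > 24  ✓
b + c vs a: 24 + 40 = 64 > 7  ✓

No: 7 + 24 = 31 is not > 40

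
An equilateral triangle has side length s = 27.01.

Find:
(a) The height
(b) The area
(a) The height splits the triangle into two 30-60-90 halves: h = s·√3/2 = 27.01·1.73205/2 ≈ 46.7827/2 ≈ 23.3913
(b) Area = (√3/4)·s² = (√3/4)·27.01² = (√3/4)·729.5401 ≈ 0.433013·729.5401 ≈ 315.9

Height = 23.39, Area = 315.9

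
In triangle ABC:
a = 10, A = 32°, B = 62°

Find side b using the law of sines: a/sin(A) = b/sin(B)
a/sin(A) = b/sin(B)  ⇒  b = a·sin(B)/sin(A) = 10·sin(62°)/sin(32°)
sin(62°) ≈ 0.882948, sin(32°) ≈ 0.529919
b ≈ 10·0.882948/0.529919 ≈ 8.82948/0.529919 ≈ 16.6619

b = 16.66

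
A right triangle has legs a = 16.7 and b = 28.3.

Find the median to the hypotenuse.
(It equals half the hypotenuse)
Hypotenuse c = √(a² + b²) = √(278.89 + 800.89) = √1079.78 ≈ 32.86
Median to hypotenuse = c/2 ≈ 32.86/2 ≈ 16.43

Median = 16.43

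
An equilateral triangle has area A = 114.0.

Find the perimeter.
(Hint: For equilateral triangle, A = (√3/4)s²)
A = (√3/4)s²  ⇒  s² = 4A/√3 = 4·114.0/√3 = 456/1.73205 ≈ 263.272
s ≈ √263.272 ≈ 16.2257
Perimeter = 3s ≈ 3·16.2257 ≈ 48.677

Perimeter = 48.68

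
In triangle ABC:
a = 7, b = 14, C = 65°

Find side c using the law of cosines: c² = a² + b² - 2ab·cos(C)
c² = 7² + 14² − 2·7·14·cos(65°)
cos(65°) ≈ 0.422618
c² ≈ 49 + 196 − 196·(0.422618) ≈ 245 − 82.8332 ≈ 162.167
c ≈ √162.167 ≈ 12.7345

c = 12.73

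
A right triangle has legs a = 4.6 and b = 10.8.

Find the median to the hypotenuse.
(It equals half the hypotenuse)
Hypotenuse c = √(a² + b²) = √(21.16 + 116.64) = √137.8 ≈ 11.7388
Median to hypotenuse = c/2 ≈ 11.7388/2 ≈ 5.86941

Median = 5.869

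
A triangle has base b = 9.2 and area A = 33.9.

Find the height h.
A = ½·b·h  ⇒  h = 2A/b = 2·33.9/9.2 = 67.8/9.2 ≈ 7.36957

h = 7.37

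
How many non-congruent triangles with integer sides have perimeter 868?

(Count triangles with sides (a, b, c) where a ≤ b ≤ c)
Let a ≤ b ≤ c with a + b + c = 868. The only binding inequality is a + b > c, i.e. 868 − c > c, so c < 868/2; and c ≥ 868/3 since c is the largest side.
So 290 ≤ c ≤ 433. For each c, b runs from ⌈(868 − c)/2⌉ up to c (then a = 868 − b − c satisfies 1 ≤ a ≤ b automatically), giving c − ⌈(868 − c)/2⌉ + 1 choices.
Summing over c: 2 + 3 + 5 + 6 + … + 215 + 216  (144 terms, c = 290, …, 433) = 15696
Check (closed form: nearest integer to p²/48 for even p, (p+3)²/48 for odd p): 868²/48 = 753424/48 ≈ 15696.33 → 15696

15696 triangles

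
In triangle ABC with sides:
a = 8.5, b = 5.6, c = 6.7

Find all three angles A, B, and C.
Law of cosines for each angle (a² = 72.25, b² = 31.36, c² = 44.89):
cos(A) = (b² + c² − a²)/(2bc) = (31.36 + 44.89 − 72.25)/(2·5.6·6.7) = 4/75.04 ≈ 0.0533049  ⇒  A ≈ 86.9444°
cos(B) = (a² + c² − b²)/(2ac) = (72.25 + 44.89 − 31.36)/(2·8.5·6.7) = 85.78/113.9 ≈ 0.753117  ⇒  B ≈ 41.1389°
cos(C) = (a² + b² − c²)/(2ab) = (72.25 + 31.36 − 44.89)/(2·8.5·5.6) = 58.72/95.2 ≈ 0.616807  ⇒  C ≈ 51.9167°
Check: A + B + C ≈ 180°

A = 86.94°, B = 41.14°, C = 51.92°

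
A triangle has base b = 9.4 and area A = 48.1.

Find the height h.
A = ½·b·h  ⇒  h = 2A/b = 2·48.1/9.4 = 96.2/9.4 ≈ 10.234

h = 10.23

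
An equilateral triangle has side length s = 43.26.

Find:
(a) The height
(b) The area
(a) The height splits the triangle into two 30-60-90 halves: h = s·√3/2 = 43.26·1.73205/2 ≈ 74.9285/2 ≈ 37.4643
(b) Area = (√3/4)·s² = (√3/4)·43.26² = (√3/4)·1871.4276 ≈ 0.433013·1871.4276 ≈ 810.352

Height = 37.46, Area = 810.4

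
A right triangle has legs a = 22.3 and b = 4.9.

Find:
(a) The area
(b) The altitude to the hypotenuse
(a) The legs are perpendicular, so Area = ½·a·b = ½·22.3·4.9 = ½·109.27 = 54.635
(b) Hypotenuse c = √(a² + b²) = √(497.29 + 24.01) = √521.3 ≈ 22.832
    Area = ½·c·h_c  ⇒  h_c = 2·Area/c = 109.27/22.832 ≈ 4.78583

Area = 54.635, h_c = 4.786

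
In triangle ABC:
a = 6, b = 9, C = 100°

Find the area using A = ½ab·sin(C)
A = ½·a·b·sin(C) = ½·6·9·sin(100°)
sin(100°) ≈ 0.984808
A ≈ ½·54·0.984808 = 27·0.984808 ≈ 26.5898

Area = 26.59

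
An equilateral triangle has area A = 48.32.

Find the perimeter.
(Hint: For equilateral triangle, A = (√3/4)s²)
A = (√3/4)s²  ⇒  s² = 4A/√3 = 4·48.32/√3 = 193.28/1.73205 ≈ 111.59
s ≈ √111.59 ≈ 10.5636
Perimeter = 3s ≈ 3·10.5636 ≈ 31.6909

Perimeter = 31.69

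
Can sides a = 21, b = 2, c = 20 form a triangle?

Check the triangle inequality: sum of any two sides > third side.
a + b vs c: 21 + 2 = 23 > 20  ✓
a + c vs b: 21 + 20 = 41 > 2  ✓
b + c vs a: 2 + 20 = 22 > 21  ✓

Yes, triangle inequality satisfied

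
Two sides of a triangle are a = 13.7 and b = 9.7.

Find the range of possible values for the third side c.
Triangle inequality: |a − b| < c < a + b
|a − b| = |13.7 − 9.7| = 4
a + b = 13.7 + 9.7 = 23.4

4 < c < 23.4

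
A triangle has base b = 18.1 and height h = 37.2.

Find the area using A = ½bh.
A = ½·b·h = ½·18.1·37.2 = ½·673.32 = 336.66

Area = 336.66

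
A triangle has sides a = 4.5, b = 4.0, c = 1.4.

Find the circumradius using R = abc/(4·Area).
First find the area with Heron's formula.
s = (4.5 + 4.0 + 1.4)/2 = 4.95
Area = √(s(s−a)(s−b)(s−c)) = √(4.95·0.45·0.95·3.55) ≈ √7.51224 ≈ 2.74085
abc = 4.5·4.0·1.4 = 25.2
R = abc/(4·Area) ≈ 25.2/(4·2.74085) = 25.2/10.9634 ≈ 2.29856

R = 2.299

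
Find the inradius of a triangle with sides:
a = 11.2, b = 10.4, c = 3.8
r = Area/s where s is the semi-perimeter.
s = (11.2 + 10.4 + 3.8)/2 = 25.4/2 = 12.7
Area = √(s(s−a)(s−b)(s−c)) = √(12.7·1.5·2.3·8.9) ≈ √389.954 ≈ 19.7472
r ≈ 19.7472/12.7 ≈ 1.5549

r = 1.555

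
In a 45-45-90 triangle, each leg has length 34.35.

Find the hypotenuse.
In a 45-45-90 triangle the sides are in ratio 1 : 1 : √2, so hypotenuse = leg·√2.
Hypotenuse = 34.35·√2 ≈ 34.35·1.41421 ≈ 48.5782

Hypotenuse = 34.35√2 = 48.58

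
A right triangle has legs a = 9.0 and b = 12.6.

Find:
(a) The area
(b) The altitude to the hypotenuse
(a) The legs are perpendicular, so Area = ½·a·b = ½·9.0·12.6 = ½·113.4 = 56.7
(b) Hypotenuse c = √(a² + b²) = √(81 + 158.76) = √239.76 ≈ 15.4842
    Area = ½·c·h_c  ⇒  h_c = 2·Area/c = 113.4/15.4842 ≈ 7.3236

Area = 56.7, h_c = 7.324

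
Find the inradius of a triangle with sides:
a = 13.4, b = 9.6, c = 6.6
r = Area/s where s is the semi-perimeter.
s = (13.4 + 9.6 + 6.6)/2 = 29.6/2 = 14.8
Area = √(s(s−a)(s−b)(s−c)) = √(14.8·1.4·5.2·8.2) ≈ √883.501 ≈ 29.7237
r ≈ 29.7237/14.8 ≈ 2.00836

r = 2.008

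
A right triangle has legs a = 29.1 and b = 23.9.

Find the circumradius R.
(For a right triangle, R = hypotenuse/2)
Hypotenuse c = √(a² + b²) = √(846.81 + 571.21) = √1418.02 ≈ 37.6566
R = c/2 ≈ 37.6566/2 ≈ 18.8283

R = 18.83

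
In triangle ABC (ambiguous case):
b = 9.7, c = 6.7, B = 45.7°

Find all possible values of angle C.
b/sin(B) = c/sin(C)  ⇒  sin(C) = c·sin(B)/b = 6.7·sin(45.7°)/9.7
sin(45.7°) ≈ 0.715693
sin(C) ≈ 6.7·0.715693/9.7 ≈ 4.79514/9.7 ≈ 0.494344
Candidate 1: C₁ = arcsin(0.494344) ≈ 29.6265°  →  A = 180° − 45.7° − 29.6265° ≈ 104.673° > 0, valid
Candidate 2: C₂ = 180° − C₁ ≈ 150.373°  →  A = 180° − 45.7° − 150.373° ≈ -16.0735° ≤ 0, not a valid triangle

C = 29.63° (one solution)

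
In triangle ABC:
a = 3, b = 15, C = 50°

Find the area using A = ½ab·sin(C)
A = ½·a·b·sin(C) = ½·3·15·sin(50°)
sin(50°) ≈ 0.766044
A ≈ ½·45·0.766044 = 22.5·0.766044 ≈ 17.236

Area = 17.24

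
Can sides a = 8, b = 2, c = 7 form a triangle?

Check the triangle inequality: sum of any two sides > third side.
a + b vs c: 8 + 2 = 10 > 7  ✓
a + c vs b: 8 + 7 = 15 > 2  ✓
b + c vs a: 2 + 7 = 9 > 8  ✓

Yes, triangle inequality satisfied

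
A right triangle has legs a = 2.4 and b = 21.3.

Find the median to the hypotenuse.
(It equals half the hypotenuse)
Hypotenuse c = √(a² + b²) = √(5.76 + 453.69) = √459.45 ≈ 21.4348
Median to hypotenuse = c/2 ≈ 21.4348/2 ≈ 10.7174

Median = 10.72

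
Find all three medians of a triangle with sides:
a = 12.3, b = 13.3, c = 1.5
Median formula: m_a = ½√(2b² + 2c² − a²) (and cyclically). a² = 151.29, b² = 176.89, c² = 2.25.
m_a = ½√(2·176.89 + 2·2.25 − 151.29) = ½√206.99 ≈ ½·14.3871 ≈ 7.19357
m_b = ½√(2·151.29 + 2·2.25 − 176.89) = ½√130.19 ≈ ½·11.4101 ≈ 5.70504
m_c = ½√(2·151.29 + 2·176.89 − 2.25) = ½√654.11 ≈ ½·25.5756 ≈ 12.7878

m_a = 7.194, m_b = 5.705, m_c = 12.79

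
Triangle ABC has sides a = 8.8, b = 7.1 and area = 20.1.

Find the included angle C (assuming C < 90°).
Area = ½·a·b·sin(C)  ⇒  sin(C) = 2·Area/(a·b) = 2·20.1/(8.8·7.1) = 40.2/62.48 ≈ 0.643406
C = arcsin(0.643406) ≈ 40.0463° (taking the acute solution since C < 90°)

C = 40.05°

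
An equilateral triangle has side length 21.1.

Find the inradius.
r = Area/s with s the semi-perimeter.
Area = (√3/4)·21.1² = (√3/4)·445.21 ≈ 0.433013·445.21 ≈ 192.782
s = 3·21.1/2 = 31.65
r ≈ 192.782/31.65 ≈ 6.09105
(Equivalently r = side/(2√3) = 21.1/3.4641 ≈ 6.09105.)

r = 6.091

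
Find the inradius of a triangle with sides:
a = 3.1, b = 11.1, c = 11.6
r = Area/s where s is the semi-perimeter.
s = (3.1 + 11.1 + 11.6)/2 = 25.8/2 = 12.9
Area = √(s(s−a)(s−b)(s−c)) = √(12.9·9.8·1.8·1.3) ≈ √295.823 ≈ 17.1995
r ≈ 17.1995/12.9 ≈ 1.33329

r = 1.333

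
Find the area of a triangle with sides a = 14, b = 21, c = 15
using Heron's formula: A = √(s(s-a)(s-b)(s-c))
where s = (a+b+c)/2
s = (14 + 21 + 15)/2 = 50/2 = 25
s − a = 11, s − b = 4, s − c = 10
s(s−a)(s−b)(s−c) = 25·11·4·10 = 11000
Area = √11000 ≈ 104.881

s = 25.0, Area = 104.9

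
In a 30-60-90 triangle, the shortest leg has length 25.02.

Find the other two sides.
In a 30-60-90 triangle the sides are in ratio 1 : √3 : 2 (short leg : long leg : hypotenuse).
Long leg = 25.02·√3 ≈ 25.02·1.73205 ≈ 43.3359
Hypotenuse = 2·25.02 = 50.04

Long leg = 25.02√3 = 43.34, Hypotenuse = 50.04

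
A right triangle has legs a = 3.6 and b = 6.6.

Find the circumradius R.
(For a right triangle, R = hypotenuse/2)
Hypotenuse c = √(a² + b²) = √(12.96 + 43.56) = √56.52 ≈ 7.51798
R = c/2 ≈ 7.51798/2 ≈ 3.75899

R = 3.759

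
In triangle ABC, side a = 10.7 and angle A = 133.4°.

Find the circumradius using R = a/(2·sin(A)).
R = a/(2·sin(A)) = 10.7/(2·sin(133.4°))
sin(133.4°) ≈ 0.726575
R ≈ 10.7/(2·0.726575) = 10.7/1.45315 ≈ 7.36332

R = 7.363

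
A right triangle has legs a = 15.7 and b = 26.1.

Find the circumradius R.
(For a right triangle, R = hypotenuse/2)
Hypotenuse c = √(a² + b²) = √(246.49 + 681.21) = √927.7 ≈ 30.4582
R = c/2 ≈ 30.4582/2 ≈ 15.2291

R = 15.23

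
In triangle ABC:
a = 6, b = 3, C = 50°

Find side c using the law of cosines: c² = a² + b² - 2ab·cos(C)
c² = 6² + 3² − 2·6·3·cos(50°)
cos(50°) ≈ 0.642788
c² ≈ 36 + 9 − 36·(0.642788) ≈ 45 − 23.1404 ≈ 21.8596
c ≈ √21.8596 ≈ 4.67543

c = 4.675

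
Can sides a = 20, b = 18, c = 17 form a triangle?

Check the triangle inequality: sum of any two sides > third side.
a + b vs c: 20 + 18 = 38 > 17  ✓
a + c vs b: 20 + 17 = 37 > 18  ✓
b + c vs a: 18 + 17 = 35 > 20  ✓

Yes, triangle inequality satisfied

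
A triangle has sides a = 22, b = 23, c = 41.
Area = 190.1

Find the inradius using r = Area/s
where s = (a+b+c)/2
s = (22 + 23 + 41)/2 = 86/2 = 43
r = Area/s = 190.1/43 ≈ 4.42093

r = 4.421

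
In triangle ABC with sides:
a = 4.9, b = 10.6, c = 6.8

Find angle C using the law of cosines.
c² = a² + b² − 2ab·cos(C)  ⇒  cos(C) = (a² + b² − c²)/(2ab)
cos(C) = (4.9² + 10.6² − 6.8²)/(2·4.9·10.6) = (24.01 + 112.36 − 46.24)/103.88 = 90.13/103.88 ≈ 0.867636
C = arccos(0.867636) ≈ 29.815°

C = 29.81°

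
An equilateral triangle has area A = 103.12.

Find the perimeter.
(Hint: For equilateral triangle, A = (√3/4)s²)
A = (√3/4)s²  ⇒  s² = 4A/√3 = 4·103.12/√3 = 412.48/1.73205 ≈ 238.145
s ≈ √238.145 ≈ 15.432
Perimeter = 3s ≈ 3·15.432 ≈ 46.2959

Perimeter = 46.3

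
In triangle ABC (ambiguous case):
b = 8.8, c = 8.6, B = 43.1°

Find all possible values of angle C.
b/sin(B) = c/sin(C)  ⇒  sin(C) = c·sin(B)/b = 8.6·sin(43.1°)/8.8
sin(43.1°) ≈ 0.683274
sin(C) ≈ 8.6·0.683274/8.8 ≈ 5.87615/8.8 ≈ 0.667745
Candidate 1: C₁ = arcsin(0.667745) ≈ 41.8932°  →  A = 180° − 43.1° − 41.8932° ≈ 95.0068° > 0, valid
Candidate 2: C₂ = 180° − C₁ ≈ 138.107°  →  A = 180° − 43.1° − 138.107° ≈ -1.2068° ≤ 0, not a valid triangle

C = 41.89° (one solution)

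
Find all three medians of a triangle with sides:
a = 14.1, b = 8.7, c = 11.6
Median formula: m_a = ½√(2b² + 2c² − a²) (and cyclically). a² = 198.81, b² = 75.69, c² = 134.56.
m_a = ½√(2·75.69 + 2·134.56 − 198.81) = ½√221.69 ≈ ½·14.8893 ≈ 7.44463
m_b = ½√(2·198.81 + 2·134.56 − 75.69) = ½√591.05 ≈ ½·24.3115 ≈ 12.1558
m_c = ½√(2·198.81 + 2·75.69 − 134.56) = ½√414.44 ≈ ½·20.3578 ≈ 10.1789

m_a = 7.445, m_b = 12.16, m_c = 10.18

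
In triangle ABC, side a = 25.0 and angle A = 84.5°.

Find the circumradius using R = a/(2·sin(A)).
R = a/(2·sin(A)) = 25.0/(2·sin(84.5°))
sin(84.5°) ≈ 0.995396
R ≈ 25.0/(2·0.995396) = 25.0/1.99079 ≈ 12.5578

R = 12.56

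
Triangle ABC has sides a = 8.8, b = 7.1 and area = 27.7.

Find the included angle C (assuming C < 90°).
Area = ½·a·b·sin(C)  ⇒  sin(C) = 2·Area/(a·b) = 2·27.7/(8.8·7.1) = 55.4/62.48 ≈ 0.886684
C = arcsin(0.886684) ≈ 62.4594° (taking the acute solution since C < 90°)

C = 62.46°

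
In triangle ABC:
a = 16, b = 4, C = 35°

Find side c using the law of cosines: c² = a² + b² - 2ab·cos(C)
c² = 16² + 4² − 2·16·4·cos(35°)
cos(35°) ≈ 0.819152
c² ≈ 256 + 16 − 128·(0.819152) ≈ 272 − 104.851 ≈ 167.149
c ≈ √167.149 ≈ 12.9286

c = 12.93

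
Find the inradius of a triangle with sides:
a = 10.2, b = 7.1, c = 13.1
r = Area/s where s is the semi-perimeter.
s = (10.2 + 7.1 + 13.1)/2 = 30.4/2 = 15.2
Area = √(s(s−a)(s−b)(s−c)) = √(15.2·5·8.1·2.1) ≈ √1292.76 ≈ 35.955
r ≈ 35.955/15.2 ≈ 2.36546

r = 2.365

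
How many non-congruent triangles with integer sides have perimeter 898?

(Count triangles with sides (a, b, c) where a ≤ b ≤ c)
Let a ≤ b ≤ c with a + b + c = 898. The only binding inequality is a + b > c, i.e. 898 − c > c, so c < 898/2; and c ≥ 898/3 since c is the largest side.
So 300 ≤ c ≤ 448. For each c, b runs from ⌈(898 − c)/2⌉ up to c (then a = 898 − b − c satisfies 1 ≤ a ≤ b automatically), giving c − ⌈(898 − c)/2⌉ + 1 choices.
Summing over c: 2 + 3 + 5 + 6 + … + 222 + 224  (149 terms, c = 300, …, 448) = 16800
Check (closed form: nearest integer to p²/48 for even p, (p+3)²/48 for odd p): 898²/48 = 806404/48 ≈ 16800.08 → 16800

16800 triangles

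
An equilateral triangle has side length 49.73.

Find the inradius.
r = Area/s with s the semi-perimeter.
Area = (√3/4)·49.73² = (√3/4)·2473.0729 ≈ 0.433013·2473.0729 ≈ 1070.87
s = 3·49.73/2 = 74.595
r ≈ 1070.87/74.595 ≈ 14.3558
(Equivalently r = side/(2√3) = 49.73/3.4641 ≈ 14.3558.)

r = 14.36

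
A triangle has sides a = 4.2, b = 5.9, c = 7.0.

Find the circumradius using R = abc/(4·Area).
First find the area with Heron's formula.
s = (4.2 + 5.9 + 7.0)/2 = 8.55
Area = √(s(s−a)(s−b)(s−c)) = √(8.55·4.35·2.65·1.55) ≈ √152.768 ≈ 12.3599
abc = 4.2·5.9·7.0 = 173.46
R = abc/(4·Area) ≈ 173.46/(4·12.3599) = 173.46/49.4398 ≈ 3.50851

R = 3.509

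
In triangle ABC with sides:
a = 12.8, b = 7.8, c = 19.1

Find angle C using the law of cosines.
c² = a² + b² − 2ab·cos(C)  ⇒  cos(C) = (a² + b² − c²)/(2ab)
cos(C) = (12.8² + 7.8² − 19.1²)/(2·12.8·7.8) = (163.84 + 60.84 − 364.81)/199.68 = -140.13/199.68 ≈ -0.701773
C = arccos(-0.701773) ≈ 134.569°

C = 134.6°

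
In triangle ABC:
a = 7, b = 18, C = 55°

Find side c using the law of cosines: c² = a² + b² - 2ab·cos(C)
c² = 7² + 18² − 2·7·18·cos(55°)
cos(55°) ≈ 0.573576
c² ≈ 49 + 324 − 252·(0.573576) ≈ 373 − 144.541 ≈ 228.459
c ≈ √228.459 ≈ 15.1149

c = 15.11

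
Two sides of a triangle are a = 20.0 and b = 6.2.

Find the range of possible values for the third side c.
Triangle inequality: |a − b| < c < a + b
|a − b| = |20.0 − 6.2| = 13.8
a + b = 20.0 + 6.2 = 26.2

13.8 < c < 26.2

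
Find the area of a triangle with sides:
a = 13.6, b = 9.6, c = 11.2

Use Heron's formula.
s = (13.6 + 9.6 + 11.2)/2 = 34.4/2 = 17.2
s − a = 3.6, s − b = 7.6, s − c = 6
s(s−a)(s−b)(s−c) = 17.2·3.6·7.6·6 ≈ 2823.55
Area = √2823.55 ≈ 53.1371

Area = 53.14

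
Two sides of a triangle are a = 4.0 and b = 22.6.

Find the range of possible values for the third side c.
Triangle inequality: |a − b| < c < a + b
|a − b| = |4.0 − 22.6| = 18.6
a + b = 4.0 + 22.6 = 26.6

18.6 < c < 26.6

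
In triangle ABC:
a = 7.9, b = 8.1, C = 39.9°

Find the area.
Two sides and the included angle (SAS): A = ½·a·b·sin(C) = ½·7.9·8.1·sin(39.9°)
sin(39.9°) ≈ 0.64145
A ≈ ½·63.99·0.64145 = 31.995·0.64145 ≈ 20.5232

Area = 20.52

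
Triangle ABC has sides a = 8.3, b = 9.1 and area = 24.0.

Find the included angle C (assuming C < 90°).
Area = ½·a·b·sin(C)  ⇒  sin(C) = 2·Area/(a·b) = 2·24.0/(8.3·9.1) = 48/75.53 ≈ 0.635509
C = arcsin(0.635509) ≈ 39.4578° (taking the acute solution since C < 90°)

C = 39.46°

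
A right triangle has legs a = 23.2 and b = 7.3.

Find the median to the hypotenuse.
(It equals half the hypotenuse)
Hypotenuse c = √(a² + b²) = √(538.24 + 53.29) = √591.53 ≈ 24.3214
Median to hypotenuse = c/2 ≈ 24.3214/2 ≈ 12.1607

Median = 12.16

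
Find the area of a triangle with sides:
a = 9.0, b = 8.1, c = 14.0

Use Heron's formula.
s = (9.0 + 8.1 + 14.0)/2 = 31.1/2 = 15.55
s − a = 6.55, s − b = 7.45, s − c = 1.55
s(s−a)(s−b)(s−c) = 15.55·6.55·7.45·1.55 ≈ 1176.14
Area = √1176.14 ≈ 34.2949

Area = 34.29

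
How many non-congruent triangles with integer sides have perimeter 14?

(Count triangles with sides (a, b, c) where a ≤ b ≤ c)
Let a ≤ b ≤ c with a + b + c = 14. The only binding inequality is a + b > c, i.e. 14 − c > c, so c < 14/2; and c ≥ 14/3 since c is the largest side.
So 5 ≤ c ≤ 6. For each c, b runs from ⌈(14 − c)/2⌉ up to c (then a = 14 − b − c satisfies 1 ≤ a ≤ b automatically), giving c − ⌈(14 − c)/2⌉ + 1 choices.
Summing over c: 1 + 3 = 4
Check (closed form: nearest integer to p²/48 for even p, (p+3)²/48 for odd p): 14²/48 = 196/48 ≈ 4.08 → 4

4 triangles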